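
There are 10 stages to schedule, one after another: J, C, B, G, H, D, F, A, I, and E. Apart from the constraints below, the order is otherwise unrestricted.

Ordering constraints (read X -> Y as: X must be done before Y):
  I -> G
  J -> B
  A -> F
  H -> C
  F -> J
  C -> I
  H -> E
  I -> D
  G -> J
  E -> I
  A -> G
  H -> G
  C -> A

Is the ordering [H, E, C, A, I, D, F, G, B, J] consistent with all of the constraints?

In the proposed order, B appears before J.
That contradicts the constraint that J must precede B.

No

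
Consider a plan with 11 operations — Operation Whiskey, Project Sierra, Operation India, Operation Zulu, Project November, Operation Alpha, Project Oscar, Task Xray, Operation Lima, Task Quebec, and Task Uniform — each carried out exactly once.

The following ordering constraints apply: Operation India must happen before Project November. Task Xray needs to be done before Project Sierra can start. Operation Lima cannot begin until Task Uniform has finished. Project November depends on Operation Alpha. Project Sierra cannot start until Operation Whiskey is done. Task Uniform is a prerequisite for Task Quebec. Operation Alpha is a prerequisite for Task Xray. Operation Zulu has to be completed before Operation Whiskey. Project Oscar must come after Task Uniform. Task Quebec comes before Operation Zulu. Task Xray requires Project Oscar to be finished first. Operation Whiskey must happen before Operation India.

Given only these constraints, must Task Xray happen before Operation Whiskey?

No chain of constraints connects Task Xray to Operation Whiskey in either direction.
So Task Xray can come before Operation Whiskey or after — it is not forced.

No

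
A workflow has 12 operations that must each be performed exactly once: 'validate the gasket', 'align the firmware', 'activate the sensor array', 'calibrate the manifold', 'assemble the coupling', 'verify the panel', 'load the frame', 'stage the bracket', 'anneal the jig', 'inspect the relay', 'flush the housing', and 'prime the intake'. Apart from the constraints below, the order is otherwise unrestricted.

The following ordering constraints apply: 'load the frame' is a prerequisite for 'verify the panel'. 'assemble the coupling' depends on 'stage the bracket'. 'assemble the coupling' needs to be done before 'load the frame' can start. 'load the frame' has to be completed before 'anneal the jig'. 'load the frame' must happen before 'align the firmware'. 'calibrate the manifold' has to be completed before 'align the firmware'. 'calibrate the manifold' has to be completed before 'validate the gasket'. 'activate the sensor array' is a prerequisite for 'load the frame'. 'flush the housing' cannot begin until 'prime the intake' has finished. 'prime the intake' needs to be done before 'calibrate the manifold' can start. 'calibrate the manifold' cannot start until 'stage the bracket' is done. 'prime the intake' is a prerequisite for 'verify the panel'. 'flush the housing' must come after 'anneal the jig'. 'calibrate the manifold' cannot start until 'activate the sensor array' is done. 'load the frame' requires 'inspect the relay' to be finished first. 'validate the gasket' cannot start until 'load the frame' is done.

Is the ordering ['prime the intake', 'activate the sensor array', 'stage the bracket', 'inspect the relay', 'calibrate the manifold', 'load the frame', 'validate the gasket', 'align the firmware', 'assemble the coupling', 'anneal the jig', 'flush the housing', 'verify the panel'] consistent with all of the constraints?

The sequence places 'load the frame' ahead of 'assemble the coupling'.
Since 'assemble the coupling' is required before 'load the frame', the ordering is invalid.

No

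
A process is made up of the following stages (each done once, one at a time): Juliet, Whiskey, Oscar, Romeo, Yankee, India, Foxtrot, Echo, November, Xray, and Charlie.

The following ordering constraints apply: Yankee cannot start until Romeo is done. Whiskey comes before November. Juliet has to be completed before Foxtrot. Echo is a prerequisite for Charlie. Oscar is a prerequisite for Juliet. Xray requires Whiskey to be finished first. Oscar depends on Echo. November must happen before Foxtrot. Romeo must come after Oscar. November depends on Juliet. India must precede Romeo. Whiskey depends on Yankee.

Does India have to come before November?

Yes

Following the dependencies: India → Romeo → Yankee → Whiskey → November.
Hence India necessarily comes before November.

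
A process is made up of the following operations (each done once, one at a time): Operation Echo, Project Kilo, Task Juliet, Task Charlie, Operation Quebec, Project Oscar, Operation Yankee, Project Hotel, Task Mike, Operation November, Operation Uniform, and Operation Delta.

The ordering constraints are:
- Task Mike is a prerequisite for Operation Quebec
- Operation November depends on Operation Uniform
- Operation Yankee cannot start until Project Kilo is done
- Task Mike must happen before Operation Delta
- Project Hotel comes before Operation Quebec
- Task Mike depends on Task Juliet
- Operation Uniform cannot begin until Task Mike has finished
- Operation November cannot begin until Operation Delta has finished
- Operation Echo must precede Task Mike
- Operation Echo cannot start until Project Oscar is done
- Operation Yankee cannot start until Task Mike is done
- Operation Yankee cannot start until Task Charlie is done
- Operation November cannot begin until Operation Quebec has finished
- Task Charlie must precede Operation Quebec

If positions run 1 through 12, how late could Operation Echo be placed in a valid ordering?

6

The operations that are forced after Operation Echo, directly or by a chain of constraints, are Operation Quebec, Operation Yankee, Task Mike, Operation November, Operation Uniform, Operation Delta. That's 6 operations.
So at least 6 operations follow Operation Echo, putting Operation Echo no later than position 6. That position is achievable by scheduling everything else first.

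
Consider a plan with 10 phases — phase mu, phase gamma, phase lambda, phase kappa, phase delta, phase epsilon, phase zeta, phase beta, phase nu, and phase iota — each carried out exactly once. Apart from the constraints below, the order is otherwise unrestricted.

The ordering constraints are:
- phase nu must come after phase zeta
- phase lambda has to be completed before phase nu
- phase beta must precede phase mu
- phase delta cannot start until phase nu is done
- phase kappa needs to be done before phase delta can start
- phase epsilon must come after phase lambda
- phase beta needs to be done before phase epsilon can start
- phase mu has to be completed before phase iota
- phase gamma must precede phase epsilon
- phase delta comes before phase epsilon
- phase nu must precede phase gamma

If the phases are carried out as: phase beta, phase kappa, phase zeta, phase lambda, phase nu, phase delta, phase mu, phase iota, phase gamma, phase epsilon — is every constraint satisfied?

Every stated constraint is respected: phase beta sits at position 1, ahead of phase epsilon at position 10, and each of the other listed pairs likewise has the predecessor earlier in the sequence.

Yes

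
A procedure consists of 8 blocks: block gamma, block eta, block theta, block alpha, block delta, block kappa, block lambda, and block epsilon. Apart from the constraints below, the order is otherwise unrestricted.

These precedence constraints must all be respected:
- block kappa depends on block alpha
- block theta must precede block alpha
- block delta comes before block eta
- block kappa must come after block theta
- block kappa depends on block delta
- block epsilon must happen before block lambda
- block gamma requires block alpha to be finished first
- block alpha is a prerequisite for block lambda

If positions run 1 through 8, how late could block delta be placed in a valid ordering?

Following every chain forward from block delta, the blocks that must come later are block eta, block kappa — 2 of them.
So at least 2 blocks follow block delta, putting block delta no later than position 6. That position is achievable by scheduling everything else first.

6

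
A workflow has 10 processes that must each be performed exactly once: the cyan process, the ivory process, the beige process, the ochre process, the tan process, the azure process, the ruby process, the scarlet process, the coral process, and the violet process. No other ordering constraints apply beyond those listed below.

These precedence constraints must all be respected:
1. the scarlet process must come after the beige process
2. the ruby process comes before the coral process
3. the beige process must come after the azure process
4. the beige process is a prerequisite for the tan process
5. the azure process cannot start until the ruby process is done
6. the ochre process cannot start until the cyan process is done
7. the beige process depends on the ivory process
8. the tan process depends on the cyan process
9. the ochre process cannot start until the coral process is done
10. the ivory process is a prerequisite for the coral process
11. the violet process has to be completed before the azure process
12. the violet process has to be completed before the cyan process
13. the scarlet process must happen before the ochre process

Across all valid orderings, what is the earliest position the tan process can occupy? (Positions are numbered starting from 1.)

7

The processes that are forced before the tan process, directly or transitively, are the cyan process, the ivory process, the beige process, the azure process, the ruby process, the violet process. That's 6 processes.
So at minimum 6 processes come before the tan process, putting the tan process no earlier than position 7. That position is achievable by scheduling exactly those predecessors first.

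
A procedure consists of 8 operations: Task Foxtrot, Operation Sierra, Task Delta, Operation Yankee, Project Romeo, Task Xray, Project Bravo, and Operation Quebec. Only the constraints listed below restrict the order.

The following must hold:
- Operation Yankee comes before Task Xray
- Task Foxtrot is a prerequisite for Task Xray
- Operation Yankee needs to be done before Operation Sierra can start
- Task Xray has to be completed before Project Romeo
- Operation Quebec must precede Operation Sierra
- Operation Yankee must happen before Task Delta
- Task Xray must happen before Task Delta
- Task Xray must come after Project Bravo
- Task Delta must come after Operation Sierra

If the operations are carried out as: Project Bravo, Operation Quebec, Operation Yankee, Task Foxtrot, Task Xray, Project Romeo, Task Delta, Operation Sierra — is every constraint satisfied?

No

The sequence places Task Delta ahead of Operation Sierra.
Since Operation Sierra is required before Task Delta, the ordering is invalid.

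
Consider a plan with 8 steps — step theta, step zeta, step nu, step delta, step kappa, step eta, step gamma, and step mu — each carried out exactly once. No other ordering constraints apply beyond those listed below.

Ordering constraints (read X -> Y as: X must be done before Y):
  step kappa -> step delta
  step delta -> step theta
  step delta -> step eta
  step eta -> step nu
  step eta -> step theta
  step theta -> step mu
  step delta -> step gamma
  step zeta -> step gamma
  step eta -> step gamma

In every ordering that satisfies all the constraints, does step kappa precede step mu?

Chaining the stated constraints: step kappa → step delta → step theta → step mu.
So step kappa must precede step mu in any valid ordering.

Yes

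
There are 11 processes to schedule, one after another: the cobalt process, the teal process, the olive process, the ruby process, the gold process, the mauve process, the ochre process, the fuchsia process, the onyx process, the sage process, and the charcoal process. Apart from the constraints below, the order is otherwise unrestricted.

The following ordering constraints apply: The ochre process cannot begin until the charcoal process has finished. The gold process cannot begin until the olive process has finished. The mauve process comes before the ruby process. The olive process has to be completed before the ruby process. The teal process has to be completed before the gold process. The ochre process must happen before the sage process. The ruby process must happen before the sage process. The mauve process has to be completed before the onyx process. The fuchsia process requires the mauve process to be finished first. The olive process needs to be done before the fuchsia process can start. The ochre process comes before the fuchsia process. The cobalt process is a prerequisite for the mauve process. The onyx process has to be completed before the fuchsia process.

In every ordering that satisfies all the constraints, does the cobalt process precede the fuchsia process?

Chaining the stated constraints: the cobalt process → the mauve process → the fuchsia process.
That forces the cobalt process before the fuchsia process in every valid schedule.

Yes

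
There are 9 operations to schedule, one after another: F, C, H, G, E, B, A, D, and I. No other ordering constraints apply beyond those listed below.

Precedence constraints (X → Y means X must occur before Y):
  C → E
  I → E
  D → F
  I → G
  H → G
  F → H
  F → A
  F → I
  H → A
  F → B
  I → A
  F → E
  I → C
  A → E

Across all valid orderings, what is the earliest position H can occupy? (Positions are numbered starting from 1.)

Working backwards through the constraints from H, its full set of required predecessors is F, D — 2 of them.
With 2 mandatory predecessors, the earliest H can sit is position 2+1 = 3, and placing just those 2 first achieves it.

3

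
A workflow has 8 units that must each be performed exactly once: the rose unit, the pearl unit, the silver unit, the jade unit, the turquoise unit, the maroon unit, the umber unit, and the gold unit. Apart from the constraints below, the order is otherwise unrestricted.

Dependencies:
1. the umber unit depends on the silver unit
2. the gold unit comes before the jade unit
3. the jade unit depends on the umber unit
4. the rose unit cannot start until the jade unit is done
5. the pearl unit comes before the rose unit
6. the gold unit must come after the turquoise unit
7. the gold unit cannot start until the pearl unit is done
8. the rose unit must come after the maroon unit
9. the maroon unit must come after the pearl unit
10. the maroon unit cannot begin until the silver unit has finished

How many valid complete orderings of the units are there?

81

3 units have no prerequisites (the pearl unit, the silver unit, the turquoise unit), so any of them could come first.
Systematically extending each partial ordering one unit at a time and counting, there are 81 complete orderings.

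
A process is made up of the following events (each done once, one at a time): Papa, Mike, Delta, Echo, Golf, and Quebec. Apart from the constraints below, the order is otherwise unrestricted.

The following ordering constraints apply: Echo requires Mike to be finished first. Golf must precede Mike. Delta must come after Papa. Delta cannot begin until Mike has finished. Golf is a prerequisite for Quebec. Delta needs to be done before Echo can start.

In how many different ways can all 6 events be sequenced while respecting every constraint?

The events with no prerequisites are Papa, Golf; any of them can be placed first.
Counting all ways to extend the partial order to a total order gives 14.

14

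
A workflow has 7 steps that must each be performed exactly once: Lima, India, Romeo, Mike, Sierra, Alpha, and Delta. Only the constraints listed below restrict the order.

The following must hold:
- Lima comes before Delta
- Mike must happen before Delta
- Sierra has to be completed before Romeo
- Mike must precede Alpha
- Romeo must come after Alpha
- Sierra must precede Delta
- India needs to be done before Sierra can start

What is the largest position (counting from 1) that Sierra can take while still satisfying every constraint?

5

Every step that must follow Sierra has to come after it. Tracing all chains starting from Sierra, those steps are: Romeo, Delta — 2 in total.
With 2 mandatory successors out of 7 steps total, the latest slot for Sierra is 7−2 = 5, and it's reachable by doing all non-successors before Sierra.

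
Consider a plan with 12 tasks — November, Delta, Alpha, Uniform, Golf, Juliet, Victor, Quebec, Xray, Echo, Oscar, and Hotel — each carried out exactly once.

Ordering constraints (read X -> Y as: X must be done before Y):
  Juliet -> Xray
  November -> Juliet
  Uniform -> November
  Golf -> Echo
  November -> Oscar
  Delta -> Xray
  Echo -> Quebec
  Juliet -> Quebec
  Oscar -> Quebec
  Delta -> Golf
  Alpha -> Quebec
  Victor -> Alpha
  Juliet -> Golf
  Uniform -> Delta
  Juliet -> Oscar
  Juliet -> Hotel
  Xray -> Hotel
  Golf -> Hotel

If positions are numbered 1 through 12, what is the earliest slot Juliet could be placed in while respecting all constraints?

The tasks that are forced before Juliet, directly or transitively, are November, Uniform. That's 2 tasks.
With 2 mandatory predecessors, the earliest Juliet can sit is position 2+1 = 3, and placing just those 2 first achieves it.

3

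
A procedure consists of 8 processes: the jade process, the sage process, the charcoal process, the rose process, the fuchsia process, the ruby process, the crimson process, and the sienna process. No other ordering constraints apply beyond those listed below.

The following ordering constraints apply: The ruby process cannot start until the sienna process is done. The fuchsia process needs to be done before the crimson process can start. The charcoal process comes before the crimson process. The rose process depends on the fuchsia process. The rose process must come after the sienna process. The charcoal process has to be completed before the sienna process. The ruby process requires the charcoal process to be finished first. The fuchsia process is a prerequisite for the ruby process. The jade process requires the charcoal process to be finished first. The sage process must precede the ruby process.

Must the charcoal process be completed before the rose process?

Yes

There is a constraint chain the charcoal process → the sienna process → the rose process.
Hence the charcoal process necessarily comes before the rose process.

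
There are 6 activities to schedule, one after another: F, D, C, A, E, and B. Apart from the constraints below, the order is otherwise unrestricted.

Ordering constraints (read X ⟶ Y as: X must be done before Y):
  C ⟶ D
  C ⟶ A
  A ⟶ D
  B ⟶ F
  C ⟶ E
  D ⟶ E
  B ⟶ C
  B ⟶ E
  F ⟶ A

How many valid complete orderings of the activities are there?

B is the only activity with nothing required before it, so every ordering starts there.
Systematically extending each partial ordering one activity at a time and counting, there are 2 complete orderings.

2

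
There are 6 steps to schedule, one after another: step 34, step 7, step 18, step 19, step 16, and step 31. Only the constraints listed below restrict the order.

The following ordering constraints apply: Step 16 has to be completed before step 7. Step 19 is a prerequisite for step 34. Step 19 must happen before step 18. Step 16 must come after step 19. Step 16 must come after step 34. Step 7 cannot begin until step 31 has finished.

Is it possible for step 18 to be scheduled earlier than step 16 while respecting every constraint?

Yes

Nothing in the constraints forces step 16 before step 18 — there is no chain from step 16 to step 18.
So a valid ordering placing step 18 earlier than step 16 exists.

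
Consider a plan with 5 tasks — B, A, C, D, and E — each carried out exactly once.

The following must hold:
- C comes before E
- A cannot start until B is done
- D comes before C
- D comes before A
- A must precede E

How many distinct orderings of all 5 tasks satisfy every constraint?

5

The tasks with no prerequisites are B, D; any of them can be placed first.
Enumerating by repeatedly choosing an available task (one whose prerequisites are all placed) gives 5 distinct complete orderings.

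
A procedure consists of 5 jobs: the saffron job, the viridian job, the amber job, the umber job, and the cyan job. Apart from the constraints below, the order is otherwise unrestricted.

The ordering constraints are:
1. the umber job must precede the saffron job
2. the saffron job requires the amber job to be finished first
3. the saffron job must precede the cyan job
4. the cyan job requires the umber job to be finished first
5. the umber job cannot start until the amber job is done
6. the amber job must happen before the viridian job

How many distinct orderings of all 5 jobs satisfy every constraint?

Only the amber job has no prerequisites, so it must go first.
Systematically extending each partial ordering one job at a time and counting, there are 4 complete orderings.

4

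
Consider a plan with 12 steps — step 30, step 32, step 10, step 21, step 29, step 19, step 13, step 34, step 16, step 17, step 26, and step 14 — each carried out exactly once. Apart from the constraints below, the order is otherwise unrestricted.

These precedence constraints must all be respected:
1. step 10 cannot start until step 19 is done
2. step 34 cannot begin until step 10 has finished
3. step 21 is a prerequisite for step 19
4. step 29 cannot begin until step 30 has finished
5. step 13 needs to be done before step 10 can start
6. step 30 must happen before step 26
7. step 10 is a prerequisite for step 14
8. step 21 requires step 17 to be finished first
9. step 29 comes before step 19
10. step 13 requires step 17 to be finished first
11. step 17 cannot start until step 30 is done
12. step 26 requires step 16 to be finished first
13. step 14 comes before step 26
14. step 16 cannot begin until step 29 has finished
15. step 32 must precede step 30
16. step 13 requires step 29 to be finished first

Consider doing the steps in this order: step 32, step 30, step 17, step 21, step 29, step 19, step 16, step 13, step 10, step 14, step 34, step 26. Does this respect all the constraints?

Every stated constraint is respected: step 30 sits at position 2, ahead of step 26 at position 12, and each of the other listed pairs likewise has the predecessor earlier in the sequence.

Yes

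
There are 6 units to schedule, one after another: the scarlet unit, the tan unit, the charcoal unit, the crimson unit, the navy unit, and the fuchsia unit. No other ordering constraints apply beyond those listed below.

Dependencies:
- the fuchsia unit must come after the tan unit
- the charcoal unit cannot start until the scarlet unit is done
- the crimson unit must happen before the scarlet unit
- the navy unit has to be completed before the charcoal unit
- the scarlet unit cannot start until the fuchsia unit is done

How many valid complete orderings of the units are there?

15

The units with no prerequisites are the tan unit, the crimson unit, the navy unit; any of them can be placed first.
Counting all ways to extend the partial order to a total order gives 15.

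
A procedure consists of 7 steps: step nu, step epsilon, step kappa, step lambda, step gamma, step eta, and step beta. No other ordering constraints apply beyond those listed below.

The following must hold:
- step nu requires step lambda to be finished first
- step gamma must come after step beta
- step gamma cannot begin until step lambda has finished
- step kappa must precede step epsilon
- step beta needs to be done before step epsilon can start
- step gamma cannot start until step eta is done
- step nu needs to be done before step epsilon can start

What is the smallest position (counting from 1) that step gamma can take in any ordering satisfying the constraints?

4

The steps that are forced before step gamma, directly or transitively, are step lambda, step eta, step beta. That's 3 steps.
With 3 mandatory predecessors, the earliest step gamma can sit is position 3+1 = 4, and placing just those 3 first achieves it.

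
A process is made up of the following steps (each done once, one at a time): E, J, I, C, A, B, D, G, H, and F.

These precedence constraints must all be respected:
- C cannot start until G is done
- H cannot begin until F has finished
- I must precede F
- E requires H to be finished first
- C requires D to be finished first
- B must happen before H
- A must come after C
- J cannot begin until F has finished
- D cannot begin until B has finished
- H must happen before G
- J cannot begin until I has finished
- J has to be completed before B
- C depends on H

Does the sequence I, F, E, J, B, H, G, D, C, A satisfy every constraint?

No

In the proposed order, E appears before H.
That contradicts the constraint that H must precede E.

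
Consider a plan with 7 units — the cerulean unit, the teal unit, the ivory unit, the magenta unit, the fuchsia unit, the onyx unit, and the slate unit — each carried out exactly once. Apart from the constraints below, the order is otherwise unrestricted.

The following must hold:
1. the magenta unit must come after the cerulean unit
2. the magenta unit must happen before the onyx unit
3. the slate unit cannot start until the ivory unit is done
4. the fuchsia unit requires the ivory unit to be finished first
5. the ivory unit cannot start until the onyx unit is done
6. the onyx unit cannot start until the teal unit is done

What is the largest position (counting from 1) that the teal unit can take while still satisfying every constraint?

3

The units that are forced after the teal unit, directly or by a chain of constraints, are the ivory unit, the fuchsia unit, the onyx unit, the slate unit. That's 4 units.
With 4 mandatory successors out of 7 units total, the latest slot for the teal unit is 7−4 = 3, and it's reachable by doing all non-successors before the teal unit.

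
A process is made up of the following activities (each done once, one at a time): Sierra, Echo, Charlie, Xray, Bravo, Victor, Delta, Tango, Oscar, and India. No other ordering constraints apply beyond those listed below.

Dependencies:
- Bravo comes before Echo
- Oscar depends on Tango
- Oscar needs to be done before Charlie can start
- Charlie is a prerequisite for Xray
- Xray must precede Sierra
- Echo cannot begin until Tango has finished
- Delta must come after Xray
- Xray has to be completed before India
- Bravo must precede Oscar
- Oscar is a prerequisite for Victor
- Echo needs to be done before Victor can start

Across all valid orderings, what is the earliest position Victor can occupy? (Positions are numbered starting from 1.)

5

Working backwards through the constraints from Victor, its full set of required predecessors is Echo, Bravo, Tango, Oscar — 4 of them.
With 4 mandatory predecessors, the earliest Victor can sit is position 4+1 = 5, and placing just those 4 first achieves it.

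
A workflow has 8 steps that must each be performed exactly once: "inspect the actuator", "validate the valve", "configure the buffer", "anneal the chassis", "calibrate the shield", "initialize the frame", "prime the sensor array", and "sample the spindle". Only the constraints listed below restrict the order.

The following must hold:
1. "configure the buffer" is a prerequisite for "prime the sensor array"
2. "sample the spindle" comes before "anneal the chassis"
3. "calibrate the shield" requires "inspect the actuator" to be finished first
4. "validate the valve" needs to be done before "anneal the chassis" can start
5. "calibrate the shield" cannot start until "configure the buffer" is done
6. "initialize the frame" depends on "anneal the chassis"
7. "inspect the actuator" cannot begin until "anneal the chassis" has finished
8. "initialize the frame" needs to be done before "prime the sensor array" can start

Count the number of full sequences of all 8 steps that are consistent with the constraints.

3 steps have no prerequisites ("validate the valve", "configure the buffer", "sample the spindle"), so any of them could come first.
Systematically extending each partial ordering one step at a time and counting, there are 68 complete orderings.

68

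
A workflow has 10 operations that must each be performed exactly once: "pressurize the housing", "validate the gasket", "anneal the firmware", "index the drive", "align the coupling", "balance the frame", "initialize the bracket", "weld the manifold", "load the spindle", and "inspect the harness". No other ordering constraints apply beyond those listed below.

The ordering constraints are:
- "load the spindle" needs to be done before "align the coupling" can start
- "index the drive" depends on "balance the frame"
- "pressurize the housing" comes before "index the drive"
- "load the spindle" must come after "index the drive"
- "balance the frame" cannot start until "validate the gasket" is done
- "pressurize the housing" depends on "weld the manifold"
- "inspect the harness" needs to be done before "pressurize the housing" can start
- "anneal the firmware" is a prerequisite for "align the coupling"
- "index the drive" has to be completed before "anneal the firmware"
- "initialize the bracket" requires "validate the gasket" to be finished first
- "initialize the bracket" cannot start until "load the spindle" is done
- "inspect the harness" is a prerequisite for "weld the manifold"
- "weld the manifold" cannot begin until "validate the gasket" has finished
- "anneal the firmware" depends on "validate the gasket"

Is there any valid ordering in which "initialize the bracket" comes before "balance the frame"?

The constraints give a chain "balance the frame" → "index the drive" → "load the spindle" → "initialize the bracket", which forces "balance the frame" before "initialize the bracket".
Hence "initialize the bracket" can never be scheduled before "balance the frame".

No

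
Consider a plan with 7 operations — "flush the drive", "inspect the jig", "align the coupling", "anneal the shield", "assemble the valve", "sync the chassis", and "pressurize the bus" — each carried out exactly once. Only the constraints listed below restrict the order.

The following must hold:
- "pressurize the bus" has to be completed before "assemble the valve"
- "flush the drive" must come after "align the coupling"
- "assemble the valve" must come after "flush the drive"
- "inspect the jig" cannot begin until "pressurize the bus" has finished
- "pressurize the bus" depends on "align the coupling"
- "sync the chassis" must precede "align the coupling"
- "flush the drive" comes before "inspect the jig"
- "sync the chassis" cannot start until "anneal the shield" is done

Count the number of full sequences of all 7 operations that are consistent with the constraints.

4

Only "anneal the shield" has no prerequisites, so it must go first.
Counting all ways to extend the partial order to a total order gives 4.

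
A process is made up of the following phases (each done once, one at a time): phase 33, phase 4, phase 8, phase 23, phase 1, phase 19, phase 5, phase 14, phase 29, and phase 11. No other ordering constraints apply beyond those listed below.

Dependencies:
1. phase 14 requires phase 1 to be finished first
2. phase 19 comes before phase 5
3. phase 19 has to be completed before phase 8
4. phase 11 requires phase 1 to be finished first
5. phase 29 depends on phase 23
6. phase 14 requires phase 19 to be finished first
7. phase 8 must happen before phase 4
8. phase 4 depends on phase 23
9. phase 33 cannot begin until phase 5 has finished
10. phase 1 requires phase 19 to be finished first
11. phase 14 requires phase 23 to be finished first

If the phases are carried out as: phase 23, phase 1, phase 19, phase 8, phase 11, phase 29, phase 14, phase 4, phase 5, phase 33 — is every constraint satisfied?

The sequence places phase 1 ahead of phase 19.
But one of the constraints requires phase 19 before phase 1, so this ordering violates it.

No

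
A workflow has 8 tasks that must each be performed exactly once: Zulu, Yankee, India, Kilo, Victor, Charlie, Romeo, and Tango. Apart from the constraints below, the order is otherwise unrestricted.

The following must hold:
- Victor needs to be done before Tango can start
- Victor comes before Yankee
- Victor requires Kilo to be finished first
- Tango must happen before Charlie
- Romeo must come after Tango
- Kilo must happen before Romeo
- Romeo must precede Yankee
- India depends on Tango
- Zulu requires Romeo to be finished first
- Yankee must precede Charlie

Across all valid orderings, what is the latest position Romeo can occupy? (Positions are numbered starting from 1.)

5

Following every chain forward from Romeo, the tasks that must come later are Zulu, Yankee, Charlie — 3 of them.
So at least 3 tasks follow Romeo, putting Romeo no later than position 5. That position is achievable by scheduling everything else first.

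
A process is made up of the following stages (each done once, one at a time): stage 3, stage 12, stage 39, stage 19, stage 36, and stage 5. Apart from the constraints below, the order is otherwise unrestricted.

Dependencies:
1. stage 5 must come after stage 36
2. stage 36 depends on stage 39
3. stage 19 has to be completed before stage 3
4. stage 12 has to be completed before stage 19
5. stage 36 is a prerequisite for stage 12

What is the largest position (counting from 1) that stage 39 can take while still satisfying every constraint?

1

The stages that are forced after stage 39, directly or by a chain of constraints, are stage 3, stage 12, stage 19, stage 36, stage 5. That's 5 stages.
With 5 mandatory successors out of 6 stages total, the latest slot for stage 39 is 6−5 = 1, and it's reachable by doing all non-successors before stage 39.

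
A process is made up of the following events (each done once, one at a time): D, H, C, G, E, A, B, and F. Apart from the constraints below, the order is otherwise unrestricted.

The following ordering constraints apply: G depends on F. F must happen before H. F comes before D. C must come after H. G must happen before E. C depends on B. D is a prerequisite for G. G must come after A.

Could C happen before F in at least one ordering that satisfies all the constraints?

Following F → H → C, F must precede C in every valid ordering.
So no valid ordering can have C before F.

No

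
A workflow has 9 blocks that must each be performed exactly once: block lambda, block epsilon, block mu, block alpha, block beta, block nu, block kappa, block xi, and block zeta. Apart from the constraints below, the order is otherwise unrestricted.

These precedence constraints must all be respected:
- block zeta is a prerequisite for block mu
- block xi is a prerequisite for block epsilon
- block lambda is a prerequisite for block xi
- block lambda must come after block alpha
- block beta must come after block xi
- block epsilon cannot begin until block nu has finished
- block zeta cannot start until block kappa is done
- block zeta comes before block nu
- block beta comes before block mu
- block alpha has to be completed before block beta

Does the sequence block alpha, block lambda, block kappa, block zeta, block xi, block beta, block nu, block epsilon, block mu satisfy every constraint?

Yes

Going through the constraints one by one, each required predecessor appears earlier in the sequence than its dependent — e.g. block zeta (position 4) is before block mu (position 9), as required.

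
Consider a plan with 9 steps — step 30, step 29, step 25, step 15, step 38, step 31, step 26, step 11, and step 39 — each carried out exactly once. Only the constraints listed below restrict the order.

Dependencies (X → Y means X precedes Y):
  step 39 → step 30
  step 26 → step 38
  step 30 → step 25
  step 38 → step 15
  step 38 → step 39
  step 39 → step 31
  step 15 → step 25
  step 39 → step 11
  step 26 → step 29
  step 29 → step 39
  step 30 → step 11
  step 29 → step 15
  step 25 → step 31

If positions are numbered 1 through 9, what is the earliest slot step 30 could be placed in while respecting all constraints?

5

Every step that must precede step 30 has to come before it. Tracing all chains that end at step 30, those steps are: step 29, step 38, step 26, step 39 — 4 in total.
So at minimum 4 steps come before step 30, putting step 30 no earlier than position 5. That position is achievable by scheduling exactly those predecessors first.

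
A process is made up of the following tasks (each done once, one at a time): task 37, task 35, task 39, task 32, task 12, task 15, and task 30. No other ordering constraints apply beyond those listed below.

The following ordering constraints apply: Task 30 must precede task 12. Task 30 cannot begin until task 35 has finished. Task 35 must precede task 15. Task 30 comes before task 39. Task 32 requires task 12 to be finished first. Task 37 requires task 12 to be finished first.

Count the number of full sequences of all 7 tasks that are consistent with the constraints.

Only task 35 has no prerequisites, so it must go first.
Counting all ways to extend the partial order to a total order gives 48.

48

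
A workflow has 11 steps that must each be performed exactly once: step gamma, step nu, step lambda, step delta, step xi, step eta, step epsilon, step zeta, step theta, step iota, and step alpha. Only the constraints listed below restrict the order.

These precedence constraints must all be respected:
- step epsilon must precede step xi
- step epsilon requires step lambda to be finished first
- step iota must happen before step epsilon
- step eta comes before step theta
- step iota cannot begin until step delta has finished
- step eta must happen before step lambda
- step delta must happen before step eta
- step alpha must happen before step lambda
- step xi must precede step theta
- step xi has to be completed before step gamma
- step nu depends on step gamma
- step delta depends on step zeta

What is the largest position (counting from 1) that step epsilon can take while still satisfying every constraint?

7

Every step that must follow step epsilon has to come after it. Tracing all chains starting from step epsilon, those steps are: step gamma, step nu, step xi, step theta — 4 in total.
So at least 4 steps follow step epsilon, putting step epsilon no later than position 7. That position is achievable by scheduling everything else first.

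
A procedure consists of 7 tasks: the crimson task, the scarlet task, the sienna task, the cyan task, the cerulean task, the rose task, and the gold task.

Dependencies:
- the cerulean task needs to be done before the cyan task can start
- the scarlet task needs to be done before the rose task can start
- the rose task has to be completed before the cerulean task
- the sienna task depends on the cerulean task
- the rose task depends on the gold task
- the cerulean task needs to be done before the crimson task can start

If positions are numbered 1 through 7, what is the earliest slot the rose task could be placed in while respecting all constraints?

3

Working backwards through the constraints from the rose task, its full set of required predecessors is the scarlet task, the gold task — 2 of them.
With 2 mandatory predecessors, the earliest the rose task can sit is position 2+1 = 3, and placing just those 2 first achieves it.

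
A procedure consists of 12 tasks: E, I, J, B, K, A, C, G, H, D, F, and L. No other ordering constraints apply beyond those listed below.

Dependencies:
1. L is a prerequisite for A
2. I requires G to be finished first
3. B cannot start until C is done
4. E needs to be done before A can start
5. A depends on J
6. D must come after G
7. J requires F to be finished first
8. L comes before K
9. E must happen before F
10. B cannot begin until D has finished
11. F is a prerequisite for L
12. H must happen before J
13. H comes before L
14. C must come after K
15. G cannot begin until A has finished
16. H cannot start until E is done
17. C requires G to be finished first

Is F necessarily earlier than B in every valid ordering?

Yes

Following the dependencies: F → L → K → C → B.
That forces F before B in every valid schedule.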